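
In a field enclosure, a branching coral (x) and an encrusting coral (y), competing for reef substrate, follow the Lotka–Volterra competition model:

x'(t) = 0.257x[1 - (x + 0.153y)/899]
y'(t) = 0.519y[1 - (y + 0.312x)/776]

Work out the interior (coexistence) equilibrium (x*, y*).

Setting both brackets to zero gives the nullclines x + 0.153y = 899 and 0.312x + y = 776.
Substituting y = 776 - 0.312x into the first: x(1 - 0.153·0.312) = 899 - 0.153·776.
So x* = 780/0.952 = 819, and then y* = 776 - 0.312·819 = 520.

x* ≈ 819, y* ≈ 520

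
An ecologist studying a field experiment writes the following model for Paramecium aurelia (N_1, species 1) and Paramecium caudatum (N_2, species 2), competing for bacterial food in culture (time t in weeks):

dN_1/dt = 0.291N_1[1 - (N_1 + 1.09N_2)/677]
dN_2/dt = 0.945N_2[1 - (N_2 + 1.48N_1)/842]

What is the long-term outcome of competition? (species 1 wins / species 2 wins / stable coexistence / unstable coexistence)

unstable coexistence (outcome depends on initial conditions)

Compare the nullcline intercepts: K1/α12 = 677/1.09 = 621 < K2 = 842; K2/α21 = 842/1.48 = 569 < K1 = 677.
Since both are reversed, neither can invade when rare; the interior point is a saddle.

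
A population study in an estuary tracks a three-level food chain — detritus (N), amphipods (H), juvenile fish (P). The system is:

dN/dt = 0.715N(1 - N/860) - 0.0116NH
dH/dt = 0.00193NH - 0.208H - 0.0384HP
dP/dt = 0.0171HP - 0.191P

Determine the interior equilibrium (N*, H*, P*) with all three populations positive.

From dP/dt = 0: 0.0171H* = 0.191, so H* = 11.2.
From dN/dt = 0: 0.715(1 - N*/860) = 0.0116·11.2, giving N* = 860·(1 - 0.181) = 704.
From dH/dt = 0: 0.00193·704 - 0.208 = 0.0384P*, so P* = 1.15/0.0384 = 30.

N* ≈ 704, H* ≈ 11.2, P* ≈ 30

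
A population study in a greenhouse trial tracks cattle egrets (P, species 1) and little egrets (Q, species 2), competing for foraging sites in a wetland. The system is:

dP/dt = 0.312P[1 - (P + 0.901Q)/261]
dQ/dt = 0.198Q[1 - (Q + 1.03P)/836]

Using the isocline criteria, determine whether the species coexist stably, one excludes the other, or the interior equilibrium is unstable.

Compare the nullcline intercepts: K1/α12 = 261/0.901 = 290 < K2 = 836; K2/α21 = 836/1.03 = 812 > K1 = 261.
Since the inequalities point opposite ways, species 2 can invade but species 1 cannot.

species 2 excludes species 1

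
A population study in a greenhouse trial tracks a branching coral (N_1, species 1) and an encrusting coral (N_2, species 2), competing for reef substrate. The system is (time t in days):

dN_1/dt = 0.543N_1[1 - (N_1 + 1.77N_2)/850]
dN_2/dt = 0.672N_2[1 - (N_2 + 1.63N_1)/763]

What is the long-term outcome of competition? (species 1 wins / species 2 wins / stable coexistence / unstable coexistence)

Compare the nullcline intercepts: K1/α12 = 850/1.77 = 480 < K2 = 763; K2/α21 = 763/1.63 = 468 < K1 = 850.
Since both are reversed, neither can invade when rare; the interior point is a saddle.

unstable coexistence (outcome depends on initial conditions)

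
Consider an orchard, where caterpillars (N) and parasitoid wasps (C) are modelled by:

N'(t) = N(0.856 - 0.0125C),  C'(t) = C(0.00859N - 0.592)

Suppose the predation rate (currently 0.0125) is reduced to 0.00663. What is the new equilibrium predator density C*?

At the interior fixed point, setting dN/dt = 0 with N > 0 fixes C* = (prey growth rate)/(NC coefficient) — independent of the other coefficients.
With the change, C* = 0.856/0.00663 = 129; it rises from 68.5.

C* ≈ 129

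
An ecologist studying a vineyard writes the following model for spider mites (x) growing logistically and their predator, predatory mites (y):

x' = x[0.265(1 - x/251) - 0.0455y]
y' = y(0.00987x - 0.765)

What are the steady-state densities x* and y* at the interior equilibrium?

x* ≈ 77.5, y* ≈ 4.03

From dy/dt = 0 with y > 0: 0.00987x* = 0.765, so x* = 77.5.
Substitute into dx/dt = 0: 0.265(1 - 77.5/251) = 0.0455y*.
The bracket is 0.691, giving y* = 0.183/0.0455 = 4.03.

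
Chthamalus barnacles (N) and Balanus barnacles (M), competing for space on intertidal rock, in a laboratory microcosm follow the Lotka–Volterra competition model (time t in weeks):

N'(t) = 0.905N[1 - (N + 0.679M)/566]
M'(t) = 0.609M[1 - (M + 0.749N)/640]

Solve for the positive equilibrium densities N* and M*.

Setting both brackets to zero gives the nullclines N + 0.679M = 566 and 0.749N + M = 640.
Substituting M = 640 - 0.749N into the first: N(1 - 0.679·0.749) = 566 - 0.679·640.
So N* = 131/0.491 = 267, and then M* = 640 - 0.749·267 = 440.

N* ≈ 267, M* ≈ 440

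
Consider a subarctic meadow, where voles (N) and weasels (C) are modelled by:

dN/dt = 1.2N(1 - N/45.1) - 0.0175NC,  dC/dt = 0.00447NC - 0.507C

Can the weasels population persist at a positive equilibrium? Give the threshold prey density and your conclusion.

Threshold N = 113; K < 113, so no, the predator goes extinct.

The predator equation gives dC/dt > 0 only when N > 0.507/0.00447 = 113.
Without the predator, N → K = 45.1. Since 45.1 < 113, the predator cannot invade.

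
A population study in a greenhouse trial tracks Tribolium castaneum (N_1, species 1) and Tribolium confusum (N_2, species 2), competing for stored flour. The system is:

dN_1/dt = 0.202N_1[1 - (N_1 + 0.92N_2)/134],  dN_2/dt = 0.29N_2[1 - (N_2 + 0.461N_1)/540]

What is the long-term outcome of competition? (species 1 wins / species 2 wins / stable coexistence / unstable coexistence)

species 2 excludes species 1

Compare the nullcline intercepts: K1/α12 = 134/0.92 = 146 < K2 = 540; K2/α21 = 540/0.461 = 1170 > K1 = 134.
Since the inequalities point opposite ways, species 2 can invade but species 1 cannot.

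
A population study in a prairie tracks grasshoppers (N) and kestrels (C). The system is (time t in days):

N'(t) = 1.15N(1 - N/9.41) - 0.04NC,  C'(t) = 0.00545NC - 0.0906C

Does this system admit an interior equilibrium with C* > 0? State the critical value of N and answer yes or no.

Threshold N = 16.6; K < 16.6, so no, the predator goes extinct.

The predator equation gives dC/dt > 0 only when N > 0.0906/0.00545 = 16.6.
Without the predator, N → K = 9.41. Since 9.41 < 16.6, the predator cannot invade.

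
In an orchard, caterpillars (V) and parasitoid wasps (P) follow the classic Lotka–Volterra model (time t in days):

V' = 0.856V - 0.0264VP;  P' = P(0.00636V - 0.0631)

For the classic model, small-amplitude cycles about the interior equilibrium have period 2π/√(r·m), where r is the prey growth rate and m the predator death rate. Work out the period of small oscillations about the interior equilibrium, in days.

Here r = 0.856 and m = 0.0631, so r·m = 0.054.
ω = √0.054 = 0.232 per day, hence T = 2π/ω ≈ 27 days.

T ≈ 27 days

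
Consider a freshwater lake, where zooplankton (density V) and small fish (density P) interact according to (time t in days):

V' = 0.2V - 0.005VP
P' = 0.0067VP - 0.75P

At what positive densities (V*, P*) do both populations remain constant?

V* ≈ 112, P* ≈ 40

Set dP/dt = 0 with P > 0: 0.0067V - 0.75 = 0, so V* = 0.75/0.0067 = 112.
Set dV/dt = 0 with V > 0: 0.2 - 0.005P = 0, so P* = 0.2/0.005 = 40.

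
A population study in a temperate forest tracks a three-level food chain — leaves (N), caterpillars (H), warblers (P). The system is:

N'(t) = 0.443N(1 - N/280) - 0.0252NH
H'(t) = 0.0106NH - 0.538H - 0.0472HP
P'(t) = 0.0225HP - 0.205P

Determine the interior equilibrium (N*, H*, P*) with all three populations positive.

From dP/dt = 0: 0.0225H* = 0.205, so H* = 9.11.
From dN/dt = 0: 0.443(1 - N*/280) = 0.0252·9.11, giving N* = 280·(1 - 0.518) = 135.
From dH/dt = 0: 0.0106·135 - 0.538 = 0.0472P*, so P* = 0.892/0.0472 = 18.9.

N* ≈ 135, H* ≈ 9.11, P* ≈ 18.9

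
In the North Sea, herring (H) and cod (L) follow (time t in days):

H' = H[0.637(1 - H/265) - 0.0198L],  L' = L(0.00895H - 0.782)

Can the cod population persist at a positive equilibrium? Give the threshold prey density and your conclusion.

Threshold H = 87.4; K > 87.4, so yes, the predator persists.

The predator equation gives dL/dt > 0 only when H > 0.782/0.00895 = 87.4.
Without the predator, H → K = 265. Since 265 > 87.4, the predator can invade and persist.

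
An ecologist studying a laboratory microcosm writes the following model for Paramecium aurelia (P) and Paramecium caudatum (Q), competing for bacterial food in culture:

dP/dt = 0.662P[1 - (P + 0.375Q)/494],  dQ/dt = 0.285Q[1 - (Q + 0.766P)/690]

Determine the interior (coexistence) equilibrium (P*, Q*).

Setting both brackets to zero gives the nullclines P + 0.375Q = 494 and 0.766P + Q = 690.
Substituting Q = 690 - 0.766P into the first: P(1 - 0.375·0.766) = 494 - 0.375·690.
So P* = 235/0.713 = 330, and then Q* = 690 - 0.766·330 = 437.

P* ≈ 330, Q* ≈ 437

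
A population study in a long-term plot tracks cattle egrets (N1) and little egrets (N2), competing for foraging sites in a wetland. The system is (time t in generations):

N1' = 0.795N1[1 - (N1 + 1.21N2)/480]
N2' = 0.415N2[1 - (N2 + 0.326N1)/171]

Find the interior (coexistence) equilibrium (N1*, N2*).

N1* ≈ 451, N2* ≈ 24

Setting both brackets to zero gives the nullclines N1 + 1.21N2 = 480 and 0.326N1 + N2 = 171.
Substituting N2 = 171 - 0.326N1 into the first: N1(1 - 1.21·0.326) = 480 - 1.21·171.
So N1* = 273/0.606 = 451, and then N2* = 171 - 0.326·451 = 24.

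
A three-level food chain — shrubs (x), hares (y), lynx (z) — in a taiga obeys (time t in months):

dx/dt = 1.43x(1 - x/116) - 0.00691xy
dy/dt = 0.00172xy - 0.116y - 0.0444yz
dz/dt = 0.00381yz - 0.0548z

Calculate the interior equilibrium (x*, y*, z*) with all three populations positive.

From dz/dt = 0: 0.00381y* = 0.0548, so y* = 14.4.
From dx/dt = 0: 1.43(1 - x*/116) = 0.00691·14.4, giving x* = 116·(1 - 0.0695) = 108.
From dy/dt = 0: 0.00172·108 - 0.116 = 0.0444z*, so z* = 0.0697/0.0444 = 1.57.

x* ≈ 108, y* ≈ 14.4, z* ≈ 1.57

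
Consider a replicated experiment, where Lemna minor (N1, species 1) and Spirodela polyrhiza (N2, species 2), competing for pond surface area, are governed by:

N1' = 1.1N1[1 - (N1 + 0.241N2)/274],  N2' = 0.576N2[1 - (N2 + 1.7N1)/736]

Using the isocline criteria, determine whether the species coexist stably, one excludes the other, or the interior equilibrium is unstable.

stable coexistence

Compare the nullcline intercepts: K1/α12 = 274/0.241 = 1140 > K2 = 736; K2/α21 = 736/1.7 = 433 > K1 = 274.
Since both inequalities hold, each species can invade when rare, so the interior equilibrium is stable.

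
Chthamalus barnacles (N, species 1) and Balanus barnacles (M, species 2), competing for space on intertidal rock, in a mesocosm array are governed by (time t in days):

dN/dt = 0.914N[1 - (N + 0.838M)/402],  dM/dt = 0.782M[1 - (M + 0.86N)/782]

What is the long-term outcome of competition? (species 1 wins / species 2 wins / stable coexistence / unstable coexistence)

species 2 excludes species 1

Compare the nullcline intercepts: K1/α12 = 402/0.838 = 480 < K2 = 782; K2/α21 = 782/0.86 = 909 > K1 = 402.
Since the inequalities point opposite ways, species 2 can invade but species 1 cannot.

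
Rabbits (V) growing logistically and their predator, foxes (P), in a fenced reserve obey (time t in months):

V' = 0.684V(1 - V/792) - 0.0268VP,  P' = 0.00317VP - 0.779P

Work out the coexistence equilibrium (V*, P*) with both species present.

From dP/dt = 0 with P > 0: 0.00317V* = 0.779, so V* = 246.
Substitute into dV/dt = 0: 0.684(1 - 246/792) = 0.0268P*.
The bracket is 0.69, giving P* = 0.472/0.0268 = 17.6.

V* ≈ 246, P* ≈ 17.6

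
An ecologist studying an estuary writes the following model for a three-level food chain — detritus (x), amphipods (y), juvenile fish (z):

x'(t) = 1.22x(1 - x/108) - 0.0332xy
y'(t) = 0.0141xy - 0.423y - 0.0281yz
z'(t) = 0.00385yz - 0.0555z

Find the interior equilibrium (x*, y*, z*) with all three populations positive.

x* ≈ 65.6, y* ≈ 14.4, z* ≈ 17.9

From dz/dt = 0: 0.00385y* = 0.0555, so y* = 14.4.
From dx/dt = 0: 1.22(1 - x*/108) = 0.0332·14.4, giving x* = 108·(1 - 0.392) = 65.6.
From dy/dt = 0: 0.0141·65.6 - 0.423 = 0.0281z*, so z* = 0.502/0.0281 = 17.9.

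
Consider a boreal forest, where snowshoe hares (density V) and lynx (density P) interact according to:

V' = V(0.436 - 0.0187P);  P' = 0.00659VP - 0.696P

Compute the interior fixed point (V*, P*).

Set dP/dt = 0 with P > 0: 0.00659V - 0.696 = 0, so V* = 0.696/0.00659 = 106.
Set dV/dt = 0 with V > 0: 0.436 - 0.0187P = 0, so P* = 0.436/0.0187 = 23.3.

V* ≈ 106, P* ≈ 23.3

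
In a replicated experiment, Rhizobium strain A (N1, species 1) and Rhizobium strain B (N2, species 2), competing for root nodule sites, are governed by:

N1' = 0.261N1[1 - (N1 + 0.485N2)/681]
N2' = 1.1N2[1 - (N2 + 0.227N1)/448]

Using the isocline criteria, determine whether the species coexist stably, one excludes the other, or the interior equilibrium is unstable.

Compare the nullcline intercepts: K1/α12 = 681/0.485 = 1400 > K2 = 448; K2/α21 = 448/0.227 = 1970 > K1 = 681.
Since both inequalities hold, each species can invade when rare, so the interior equilibrium is stable.

stable coexistence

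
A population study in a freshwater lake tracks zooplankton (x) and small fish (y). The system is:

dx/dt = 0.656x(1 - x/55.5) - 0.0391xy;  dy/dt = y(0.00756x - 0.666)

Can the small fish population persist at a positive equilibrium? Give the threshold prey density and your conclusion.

The predator equation gives dy/dt > 0 only when x > 0.666/0.00756 = 88.1.
Without the predator, x → K = 55.5. Since 55.5 < 88.1, the predator cannot invade.

Threshold x = 88.1; K < 88.1, so no, the predator goes extinct.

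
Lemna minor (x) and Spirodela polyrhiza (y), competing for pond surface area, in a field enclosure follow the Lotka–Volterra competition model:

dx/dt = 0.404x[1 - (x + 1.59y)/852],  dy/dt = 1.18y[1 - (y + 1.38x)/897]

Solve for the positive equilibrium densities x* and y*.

Setting both brackets to zero gives the nullclines x + 1.59y = 852 and 1.38x + y = 897.
Substituting y = 897 - 1.38x into the first: x(1 - 1.59·1.38) = 852 - 1.59·897.
So x* = -574/-1.19 = 481, and then y* = 897 - 1.38·481 = 233.

x* ≈ 481, y* ≈ 233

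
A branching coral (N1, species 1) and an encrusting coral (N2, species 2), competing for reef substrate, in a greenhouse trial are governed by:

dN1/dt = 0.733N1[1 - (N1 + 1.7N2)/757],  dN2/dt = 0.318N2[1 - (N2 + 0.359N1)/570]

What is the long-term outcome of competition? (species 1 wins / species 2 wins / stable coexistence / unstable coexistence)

Compare the nullcline intercepts: K1/α12 = 757/1.7 = 445 < K2 = 570; K2/α21 = 570/0.359 = 1590 > K1 = 757.
Since the inequalities point opposite ways, species 2 can invade but species 1 cannot.

species 2 excludes species 1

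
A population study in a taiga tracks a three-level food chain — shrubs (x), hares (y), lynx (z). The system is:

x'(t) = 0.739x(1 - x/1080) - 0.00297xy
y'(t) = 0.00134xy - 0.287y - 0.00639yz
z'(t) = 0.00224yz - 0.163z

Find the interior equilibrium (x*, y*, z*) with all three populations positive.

From dz/dt = 0: 0.00224y* = 0.163, so y* = 72.8.
From dx/dt = 0: 0.739(1 - x*/1080) = 0.00297·72.8, giving x* = 1080·(1 - 0.292) = 764.
From dy/dt = 0: 0.00134·764 - 0.287 = 0.00639z*, so z* = 0.737/0.00639 = 115.

x* ≈ 764, y* ≈ 72.8, z* ≈ 115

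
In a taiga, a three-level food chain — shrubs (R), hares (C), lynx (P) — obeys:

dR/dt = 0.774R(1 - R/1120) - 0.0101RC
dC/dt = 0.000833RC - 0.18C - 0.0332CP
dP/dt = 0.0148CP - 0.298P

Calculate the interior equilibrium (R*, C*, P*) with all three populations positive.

From dP/dt = 0: 0.0148C* = 0.298, so C* = 20.1.
From dR/dt = 0: 0.774(1 - R*/1120) = 0.0101·20.1, giving R* = 1120·(1 - 0.263) = 826.
From dC/dt = 0: 0.000833·826 - 0.18 = 0.0332P*, so P* = 0.508/0.0332 = 15.3.

R* ≈ 826, C* ≈ 20.1, P* ≈ 15.3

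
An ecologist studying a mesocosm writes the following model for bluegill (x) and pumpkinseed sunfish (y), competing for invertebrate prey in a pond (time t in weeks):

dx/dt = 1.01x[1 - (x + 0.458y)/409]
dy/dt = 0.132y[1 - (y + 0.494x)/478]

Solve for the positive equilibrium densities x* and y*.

Setting both brackets to zero gives the nullclines x + 0.458y = 409 and 0.494x + y = 478.
Substituting y = 478 - 0.494x into the first: x(1 - 0.458·0.494) = 409 - 0.458·478.
So x* = 190/0.774 = 246, and then y* = 478 - 0.494·246 = 357.

x* ≈ 246, y* ≈ 357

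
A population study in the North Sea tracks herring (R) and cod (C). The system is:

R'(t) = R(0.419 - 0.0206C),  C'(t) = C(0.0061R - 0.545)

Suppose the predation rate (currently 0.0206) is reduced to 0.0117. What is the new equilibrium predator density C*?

At the interior fixed point, setting dR/dt = 0 with R > 0 fixes C* = (prey growth rate)/(RC coefficient) — independent of the other coefficients.
With the change, C* = 0.419/0.0117 = 35.8; it rises from 20.3.

C* ≈ 35.8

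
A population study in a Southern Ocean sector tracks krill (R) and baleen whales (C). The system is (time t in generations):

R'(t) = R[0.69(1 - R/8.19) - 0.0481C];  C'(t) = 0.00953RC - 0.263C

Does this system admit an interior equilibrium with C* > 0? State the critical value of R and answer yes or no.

Threshold R = 27.6; K < 27.6, so no, the predator goes extinct.

The predator equation gives dC/dt > 0 only when R > 0.263/0.00953 = 27.6.
Without the predator, R → K = 8.19. Since 8.19 < 27.6, the predator cannot invade.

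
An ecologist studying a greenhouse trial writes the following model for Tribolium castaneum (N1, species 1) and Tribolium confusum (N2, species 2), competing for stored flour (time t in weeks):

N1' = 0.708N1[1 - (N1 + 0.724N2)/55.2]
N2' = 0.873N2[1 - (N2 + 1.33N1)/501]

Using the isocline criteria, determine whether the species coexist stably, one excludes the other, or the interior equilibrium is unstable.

species 2 excludes species 1

Compare the nullcline intercepts: K1/α12 = 55.2/0.724 = 76.2 < K2 = 501; K2/α21 = 501/1.33 = 377 > K1 = 55.2.
Since the inequalities point opposite ways, species 2 can invade but species 1 cannot.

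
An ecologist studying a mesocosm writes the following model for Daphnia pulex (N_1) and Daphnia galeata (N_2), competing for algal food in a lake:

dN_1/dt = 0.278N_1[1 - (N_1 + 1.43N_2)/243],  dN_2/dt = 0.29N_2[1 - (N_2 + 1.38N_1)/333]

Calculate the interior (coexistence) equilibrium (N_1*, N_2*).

N_1* ≈ 240, N_2* ≈ 2.4

Setting both brackets to zero gives the nullclines N_1 + 1.43N_2 = 243 and 1.38N_1 + N_2 = 333.
Substituting N_2 = 333 - 1.38N_1 into the first: N_1(1 - 1.43·1.38) = 243 - 1.43·333.
So N_1* = -233/-0.973 = 240, and then N_2* = 333 - 1.38·240 = 2.4.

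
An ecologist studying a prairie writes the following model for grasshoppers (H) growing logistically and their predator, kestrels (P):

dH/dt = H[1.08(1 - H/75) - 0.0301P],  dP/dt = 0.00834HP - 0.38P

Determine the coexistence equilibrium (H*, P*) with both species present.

From dP/dt = 0 with P > 0: 0.00834H* = 0.38, so H* = 45.6.
Substitute into dH/dt = 0: 1.08(1 - 45.6/75) = 0.0301P*.
The bracket is 0.392, giving P* = 0.424/0.0301 = 14.1.

H* ≈ 45.6, P* ≈ 14.1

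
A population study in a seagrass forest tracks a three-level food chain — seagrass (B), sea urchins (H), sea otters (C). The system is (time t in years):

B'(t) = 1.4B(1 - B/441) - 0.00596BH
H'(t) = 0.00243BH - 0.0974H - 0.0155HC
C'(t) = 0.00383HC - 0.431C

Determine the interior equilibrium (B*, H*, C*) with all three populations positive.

B* ≈ 230, H* ≈ 113, C* ≈ 29.7

From dC/dt = 0: 0.00383H* = 0.431, so H* = 113.
From dB/dt = 0: 1.4(1 - B*/441) = 0.00596·113, giving B* = 441·(1 - 0.479) = 230.
From dH/dt = 0: 0.00243·230 - 0.0974 = 0.0155C*, so C* = 0.461/0.0155 = 29.7.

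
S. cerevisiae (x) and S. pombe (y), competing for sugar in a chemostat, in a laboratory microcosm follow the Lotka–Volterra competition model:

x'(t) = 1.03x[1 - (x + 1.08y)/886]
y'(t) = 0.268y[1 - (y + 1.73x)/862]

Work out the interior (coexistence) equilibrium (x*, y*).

Setting both brackets to zero gives the nullclines x + 1.08y = 886 and 1.73x + y = 862.
Substituting y = 862 - 1.73x into the first: x(1 - 1.08·1.73) = 886 - 1.08·862.
So x* = -45/-0.868 = 51.8, and then y* = 862 - 1.73·51.8 = 772.

x* ≈ 51.8, y* ≈ 772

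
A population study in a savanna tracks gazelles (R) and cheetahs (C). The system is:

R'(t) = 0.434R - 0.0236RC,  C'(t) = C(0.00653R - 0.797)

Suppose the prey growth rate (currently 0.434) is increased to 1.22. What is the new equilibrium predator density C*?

At the interior fixed point, setting dR/dt = 0 with R > 0 fixes C* = (prey growth rate)/(RC coefficient) — independent of the other coefficients.
With the change, C* = 1.22/0.0236 = 51.7; it rises from 18.4.

C* ≈ 51.7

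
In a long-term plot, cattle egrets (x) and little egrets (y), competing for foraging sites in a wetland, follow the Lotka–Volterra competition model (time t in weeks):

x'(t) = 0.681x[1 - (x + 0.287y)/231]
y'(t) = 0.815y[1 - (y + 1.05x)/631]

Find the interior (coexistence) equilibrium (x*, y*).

x* ≈ 71.4, y* ≈ 556

Setting both brackets to zero gives the nullclines x + 0.287y = 231 and 1.05x + y = 631.
Substituting y = 631 - 1.05x into the first: x(1 - 0.287·1.05) = 231 - 0.287·631.
So x* = 49.9/0.699 = 71.4, and then y* = 631 - 1.05·71.4 = 556.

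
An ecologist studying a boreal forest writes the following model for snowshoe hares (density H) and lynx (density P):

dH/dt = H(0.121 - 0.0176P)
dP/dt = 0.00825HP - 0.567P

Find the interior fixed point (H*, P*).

Set dP/dt = 0 with P > 0: 0.00825H - 0.567 = 0, so H* = 0.567/0.00825 = 68.7.
Set dH/dt = 0 with H > 0: 0.121 - 0.0176P = 0, so P* = 0.121/0.0176 = 6.87.

H* ≈ 68.7, P* ≈ 6.87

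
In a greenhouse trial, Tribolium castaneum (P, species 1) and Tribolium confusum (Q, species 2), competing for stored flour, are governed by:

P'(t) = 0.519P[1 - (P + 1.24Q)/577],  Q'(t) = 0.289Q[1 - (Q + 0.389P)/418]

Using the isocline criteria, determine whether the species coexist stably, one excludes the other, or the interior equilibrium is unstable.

stable coexistence

Compare the nullcline intercepts: K1/α12 = 577/1.24 = 465 > K2 = 418; K2/α21 = 418/0.389 = 1070 > K1 = 577.
Since both inequalities hold, each species can invade when rare, so the interior equilibrium is stable.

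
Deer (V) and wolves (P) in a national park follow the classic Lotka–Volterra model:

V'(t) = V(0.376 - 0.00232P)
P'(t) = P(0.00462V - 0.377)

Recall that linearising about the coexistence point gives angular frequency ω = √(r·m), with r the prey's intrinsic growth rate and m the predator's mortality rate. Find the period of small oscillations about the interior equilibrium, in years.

T ≈ 16.7 years

Here r = 0.376 and m = 0.377, so r·m = 0.142.
ω = √0.142 = 0.376 per year, hence T = 2π/ω ≈ 16.7 years.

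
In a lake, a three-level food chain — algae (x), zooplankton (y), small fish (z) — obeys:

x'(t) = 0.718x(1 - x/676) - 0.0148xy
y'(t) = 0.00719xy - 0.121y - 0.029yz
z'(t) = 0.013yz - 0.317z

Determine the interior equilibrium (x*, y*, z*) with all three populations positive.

x* ≈ 336, y* ≈ 24.4, z* ≈ 79.2

From dz/dt = 0: 0.013y* = 0.317, so y* = 24.4.
From dx/dt = 0: 0.718(1 - x*/676) = 0.0148·24.4, giving x* = 676·(1 - 0.503) = 336.
From dy/dt = 0: 0.00719·336 - 0.121 = 0.029z*, so z* = 2.3/0.029 = 79.2.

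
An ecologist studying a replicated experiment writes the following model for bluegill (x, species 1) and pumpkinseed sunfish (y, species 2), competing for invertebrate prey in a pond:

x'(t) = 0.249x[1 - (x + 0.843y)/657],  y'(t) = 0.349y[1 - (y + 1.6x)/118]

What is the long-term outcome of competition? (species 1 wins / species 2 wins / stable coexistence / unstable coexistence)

species 1 excludes species 2

Compare the nullcline intercepts: K1/α12 = 657/0.843 = 779 > K2 = 118; K2/α21 = 118/1.6 = 73.8 < K1 = 657.
Since the inequalities point opposite ways, species 1 can invade but species 2 cannot.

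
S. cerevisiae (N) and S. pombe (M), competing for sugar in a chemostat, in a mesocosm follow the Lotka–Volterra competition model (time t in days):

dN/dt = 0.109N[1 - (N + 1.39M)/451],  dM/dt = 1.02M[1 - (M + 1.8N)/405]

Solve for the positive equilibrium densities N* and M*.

N* ≈ 74.5, M* ≈ 271

Setting both brackets to zero gives the nullclines N + 1.39M = 451 and 1.8N + M = 405.
Substituting M = 405 - 1.8N into the first: N(1 - 1.39·1.8) = 451 - 1.39·405.
So N* = -112/-1.5 = 74.5, and then M* = 405 - 1.8·74.5 = 271.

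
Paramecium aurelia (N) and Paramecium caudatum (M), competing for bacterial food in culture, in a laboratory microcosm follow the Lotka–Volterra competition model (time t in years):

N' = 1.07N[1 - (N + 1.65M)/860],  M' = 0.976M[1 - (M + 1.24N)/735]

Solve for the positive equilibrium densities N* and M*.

N* ≈ 337, M* ≈ 317

Setting both brackets to zero gives the nullclines N + 1.65M = 860 and 1.24N + M = 735.
Substituting M = 735 - 1.24N into the first: N(1 - 1.65·1.24) = 860 - 1.65·735.
So N* = -353/-1.05 = 337, and then M* = 735 - 1.24·337 = 317.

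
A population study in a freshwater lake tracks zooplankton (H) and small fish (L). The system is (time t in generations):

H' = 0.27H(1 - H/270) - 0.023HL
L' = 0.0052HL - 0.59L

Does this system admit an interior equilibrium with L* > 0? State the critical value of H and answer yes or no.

Threshold H = 113; K > 113, so yes, the predator persists.

The predator equation gives dL/dt > 0 only when H > 0.59/0.0052 = 113.
Without the predator, H → K = 270. Since 270 > 113, the predator can invade and persist.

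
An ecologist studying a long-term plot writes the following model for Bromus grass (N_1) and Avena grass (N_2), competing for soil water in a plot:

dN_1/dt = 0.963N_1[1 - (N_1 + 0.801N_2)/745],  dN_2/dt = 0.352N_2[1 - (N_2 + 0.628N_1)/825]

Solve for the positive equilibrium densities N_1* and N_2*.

N_1* ≈ 169, N_2* ≈ 719

Setting both brackets to zero gives the nullclines N_1 + 0.801N_2 = 745 and 0.628N_1 + N_2 = 825.
Substituting N_2 = 825 - 0.628N_1 into the first: N_1(1 - 0.801·0.628) = 745 - 0.801·825.
So N_1* = 84.2/0.497 = 169, and then N_2* = 825 - 0.628·169 = 719.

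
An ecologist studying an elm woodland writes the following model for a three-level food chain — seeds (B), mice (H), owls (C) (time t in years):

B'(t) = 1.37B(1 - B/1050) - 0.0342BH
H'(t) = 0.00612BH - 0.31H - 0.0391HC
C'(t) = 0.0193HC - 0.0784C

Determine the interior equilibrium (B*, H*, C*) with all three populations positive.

From dC/dt = 0: 0.0193H* = 0.0784, so H* = 4.06.
From dB/dt = 0: 1.37(1 - B*/1050) = 0.0342·4.06, giving B* = 1050·(1 - 0.101) = 944.
From dH/dt = 0: 0.00612·944 - 0.31 = 0.0391C*, so C* = 5.46/0.0391 = 140.

B* ≈ 944, H* ≈ 4.06, C* ≈ 140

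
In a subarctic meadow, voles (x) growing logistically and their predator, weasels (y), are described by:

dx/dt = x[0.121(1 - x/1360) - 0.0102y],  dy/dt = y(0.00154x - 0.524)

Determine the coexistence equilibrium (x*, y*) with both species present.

x* ≈ 340, y* ≈ 8.89

From dy/dt = 0 with y > 0: 0.00154x* = 0.524, so x* = 340.
Substitute into dx/dt = 0: 0.121(1 - 340/1360) = 0.0102y*.
The bracket is 0.75, giving y* = 0.0907/0.0102 = 8.89.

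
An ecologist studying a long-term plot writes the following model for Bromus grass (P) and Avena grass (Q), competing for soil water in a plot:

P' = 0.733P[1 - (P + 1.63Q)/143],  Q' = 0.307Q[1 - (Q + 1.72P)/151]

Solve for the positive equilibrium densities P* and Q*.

Setting both brackets to zero gives the nullclines P + 1.63Q = 143 and 1.72P + Q = 151.
Substituting Q = 151 - 1.72P into the first: P(1 - 1.63·1.72) = 143 - 1.63·151.
So P* = -103/-1.8 = 57.2, and then Q* = 151 - 1.72·57.2 = 52.7.

P* ≈ 57.2, Q* ≈ 52.7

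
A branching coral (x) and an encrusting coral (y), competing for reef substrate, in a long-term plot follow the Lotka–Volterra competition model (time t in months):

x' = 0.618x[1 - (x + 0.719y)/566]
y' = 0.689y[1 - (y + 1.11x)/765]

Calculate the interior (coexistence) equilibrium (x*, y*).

x* ≈ 79.1, y* ≈ 677

Setting both brackets to zero gives the nullclines x + 0.719y = 566 and 1.11x + y = 765.
Substituting y = 765 - 1.11x into the first: x(1 - 0.719·1.11) = 566 - 0.719·765.
So x* = 16/0.202 = 79.1, and then y* = 765 - 1.11·79.1 = 677.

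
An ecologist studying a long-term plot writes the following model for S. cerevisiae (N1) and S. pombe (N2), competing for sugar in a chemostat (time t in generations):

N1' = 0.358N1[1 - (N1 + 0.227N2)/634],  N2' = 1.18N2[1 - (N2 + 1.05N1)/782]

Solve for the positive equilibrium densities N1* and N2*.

N1* ≈ 599, N2* ≈ 153

Setting both brackets to zero gives the nullclines N1 + 0.227N2 = 634 and 1.05N1 + N2 = 782.
Substituting N2 = 782 - 1.05N1 into the first: N1(1 - 0.227·1.05) = 634 - 0.227·782.
So N1* = 456/0.762 = 599, and then N2* = 782 - 1.05·599 = 153.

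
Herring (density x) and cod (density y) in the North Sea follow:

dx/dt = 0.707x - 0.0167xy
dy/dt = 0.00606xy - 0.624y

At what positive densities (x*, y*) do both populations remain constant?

Set dy/dt = 0 with y > 0: 0.00606x - 0.624 = 0, so x* = 0.624/0.00606 = 103.
Set dx/dt = 0 with x > 0: 0.707 - 0.0167y = 0, so y* = 0.707/0.0167 = 42.3.

x* ≈ 103, y* ≈ 42.3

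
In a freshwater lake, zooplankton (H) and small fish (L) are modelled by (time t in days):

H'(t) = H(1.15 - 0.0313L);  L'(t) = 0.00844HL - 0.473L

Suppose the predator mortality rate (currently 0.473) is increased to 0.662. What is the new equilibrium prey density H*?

At the interior fixed point, setting dL/dt = 0 with L > 0 fixes H* = (predator death rate)/(HL coefficient) — independent of the other coefficients.
With the change, H* = 0.662/0.00844 = 78.4; it rises from 56.

H* ≈ 78.4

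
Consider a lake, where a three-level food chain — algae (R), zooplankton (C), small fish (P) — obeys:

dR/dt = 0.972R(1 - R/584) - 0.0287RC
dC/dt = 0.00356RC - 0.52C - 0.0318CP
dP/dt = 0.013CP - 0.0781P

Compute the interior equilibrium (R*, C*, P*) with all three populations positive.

From dP/dt = 0: 0.013C* = 0.0781, so C* = 6.01.
From dR/dt = 0: 0.972(1 - R*/584) = 0.0287·6.01, giving R* = 584·(1 - 0.177) = 480.
From dC/dt = 0: 0.00356·480 - 0.52 = 0.0318P*, so P* = 1.19/0.0318 = 37.4.

R* ≈ 480, C* ≈ 6.01, P* ≈ 37.4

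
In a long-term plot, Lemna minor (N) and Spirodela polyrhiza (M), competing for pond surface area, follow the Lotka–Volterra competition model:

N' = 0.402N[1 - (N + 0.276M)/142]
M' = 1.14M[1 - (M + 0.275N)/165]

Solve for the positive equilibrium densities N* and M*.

N* ≈ 104, M* ≈ 136

Setting both brackets to zero gives the nullclines N + 0.276M = 142 and 0.275N + M = 165.
Substituting M = 165 - 0.275N into the first: N(1 - 0.276·0.275) = 142 - 0.276·165.
So N* = 96.5/0.924 = 104, and then M* = 165 - 0.275·104 = 136.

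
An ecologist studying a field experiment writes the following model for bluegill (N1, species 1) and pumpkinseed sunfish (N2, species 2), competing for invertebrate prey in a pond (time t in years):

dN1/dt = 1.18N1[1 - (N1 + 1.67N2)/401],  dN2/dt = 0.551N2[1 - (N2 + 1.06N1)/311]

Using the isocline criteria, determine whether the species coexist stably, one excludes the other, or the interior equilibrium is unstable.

unstable coexistence (outcome depends on initial conditions)

Compare the nullcline intercepts: K1/α12 = 401/1.67 = 240 < K2 = 311; K2/α21 = 311/1.06 = 293 < K1 = 401.
Since both are reversed, neither can invade when rare; the interior point is a saddle.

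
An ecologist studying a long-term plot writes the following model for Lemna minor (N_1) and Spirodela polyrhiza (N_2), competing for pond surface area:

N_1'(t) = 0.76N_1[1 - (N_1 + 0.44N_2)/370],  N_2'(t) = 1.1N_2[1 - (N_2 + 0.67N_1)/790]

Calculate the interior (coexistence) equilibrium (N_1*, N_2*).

Setting both brackets to zero gives the nullclines N_1 + 0.44N_2 = 370 and 0.67N_1 + N_2 = 790.
Substituting N_2 = 790 - 0.67N_1 into the first: N_1(1 - 0.44·0.67) = 370 - 0.44·790.
So N_1* = 22.4/0.705 = 31.8, and then N_2* = 790 - 0.67·31.8 = 769.

N_1* ≈ 31.8, N_2* ≈ 769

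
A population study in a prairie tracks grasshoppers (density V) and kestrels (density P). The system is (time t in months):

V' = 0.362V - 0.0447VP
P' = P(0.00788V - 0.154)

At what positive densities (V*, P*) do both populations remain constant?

Set dP/dt = 0 with P > 0: 0.00788V - 0.154 = 0, so V* = 0.154/0.00788 = 19.5.
Set dV/dt = 0 with V > 0: 0.362 - 0.0447P = 0, so P* = 0.362/0.0447 = 8.1.

V* ≈ 19.5, P* ≈ 8.1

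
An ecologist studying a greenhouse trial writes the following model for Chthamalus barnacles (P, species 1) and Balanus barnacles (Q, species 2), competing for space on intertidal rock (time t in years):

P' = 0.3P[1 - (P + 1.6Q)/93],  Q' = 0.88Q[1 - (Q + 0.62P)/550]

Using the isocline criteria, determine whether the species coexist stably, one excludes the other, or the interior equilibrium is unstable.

Compare the nullcline intercepts: K1/α12 = 93/1.6 = 58.1 < K2 = 550; K2/α21 = 550/0.62 = 887 > K1 = 93.
Since the inequalities point opposite ways, species 2 can invade but species 1 cannot.

species 2 excludes species 1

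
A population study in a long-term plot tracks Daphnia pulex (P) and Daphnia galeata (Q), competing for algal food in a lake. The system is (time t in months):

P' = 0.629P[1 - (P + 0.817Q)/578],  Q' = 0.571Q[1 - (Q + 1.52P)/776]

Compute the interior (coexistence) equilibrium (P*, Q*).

P* ≈ 232, Q* ≈ 424

Setting both brackets to zero gives the nullclines P + 0.817Q = 578 and 1.52P + Q = 776.
Substituting Q = 776 - 1.52P into the first: P(1 - 0.817·1.52) = 578 - 0.817·776.
So P* = -56/-0.242 = 232, and then Q* = 776 - 1.52·232 = 424.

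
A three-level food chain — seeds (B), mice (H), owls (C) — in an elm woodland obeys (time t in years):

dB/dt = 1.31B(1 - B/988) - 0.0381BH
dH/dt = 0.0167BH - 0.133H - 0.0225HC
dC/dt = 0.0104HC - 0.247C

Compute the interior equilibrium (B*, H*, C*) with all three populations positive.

B* ≈ 306, H* ≈ 23.8, C* ≈ 221

From dC/dt = 0: 0.0104H* = 0.247, so H* = 23.8.
From dB/dt = 0: 1.31(1 - B*/988) = 0.0381·23.8, giving B* = 988·(1 - 0.691) = 306.
From dH/dt = 0: 0.0167·306 - 0.133 = 0.0225C*, so C* = 4.97/0.0225 = 221.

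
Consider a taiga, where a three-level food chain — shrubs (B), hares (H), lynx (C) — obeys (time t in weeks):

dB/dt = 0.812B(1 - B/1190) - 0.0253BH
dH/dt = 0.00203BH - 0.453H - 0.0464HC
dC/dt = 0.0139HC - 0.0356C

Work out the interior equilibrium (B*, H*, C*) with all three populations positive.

From dC/dt = 0: 0.0139H* = 0.0356, so H* = 2.56.
From dB/dt = 0: 0.812(1 - B*/1190) = 0.0253·2.56, giving B* = 1190·(1 - 0.0798) = 1100.
From dH/dt = 0: 0.00203·1100 - 0.453 = 0.0464C*, so C* = 1.77/0.0464 = 38.1.

B* ≈ 1100, H* ≈ 2.56, C* ≈ 38.1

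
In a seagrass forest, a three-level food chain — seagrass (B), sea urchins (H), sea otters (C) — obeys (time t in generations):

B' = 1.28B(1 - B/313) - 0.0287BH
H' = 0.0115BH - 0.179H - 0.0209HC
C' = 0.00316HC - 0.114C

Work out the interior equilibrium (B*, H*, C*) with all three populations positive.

From dC/dt = 0: 0.00316H* = 0.114, so H* = 36.1.
From dB/dt = 0: 1.28(1 - B*/313) = 0.0287·36.1, giving B* = 313·(1 - 0.809) = 59.8.
From dH/dt = 0: 0.0115·59.8 - 0.179 = 0.0209C*, so C* = 0.509/0.0209 = 24.3.

B* ≈ 59.8, H* ≈ 36.1, C* ≈ 24.3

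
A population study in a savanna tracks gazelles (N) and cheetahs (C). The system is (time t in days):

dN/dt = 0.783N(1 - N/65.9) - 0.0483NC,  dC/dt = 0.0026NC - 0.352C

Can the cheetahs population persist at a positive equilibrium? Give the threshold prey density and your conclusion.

The predator equation gives dC/dt > 0 only when N > 0.352/0.0026 = 135.
Without the predator, N → K = 65.9. Since 65.9 < 135, the predator cannot invade.

Threshold N = 135; K < 135, so no, the predator goes extinct.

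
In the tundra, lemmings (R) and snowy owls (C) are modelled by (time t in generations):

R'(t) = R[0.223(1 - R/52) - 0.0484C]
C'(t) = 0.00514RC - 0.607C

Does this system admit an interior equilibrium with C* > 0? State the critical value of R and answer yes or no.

The predator equation gives dC/dt > 0 only when R > 0.607/0.00514 = 118.
Without the predator, R → K = 52. Since 52 < 118, the predator cannot invade.

Threshold R = 118; K < 118, so no, the predator goes extinct.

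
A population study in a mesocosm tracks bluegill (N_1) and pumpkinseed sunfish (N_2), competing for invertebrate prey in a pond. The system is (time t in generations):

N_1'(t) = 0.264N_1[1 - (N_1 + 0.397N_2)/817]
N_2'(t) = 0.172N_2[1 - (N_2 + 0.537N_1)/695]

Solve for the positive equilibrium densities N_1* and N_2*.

Setting both brackets to zero gives the nullclines N_1 + 0.397N_2 = 817 and 0.537N_1 + N_2 = 695.
Substituting N_2 = 695 - 0.537N_1 into the first: N_1(1 - 0.397·0.537) = 817 - 0.397·695.
So N_1* = 541/0.787 = 688, and then N_2* = 695 - 0.537·688 = 326.

N_1* ≈ 688, N_2* ≈ 326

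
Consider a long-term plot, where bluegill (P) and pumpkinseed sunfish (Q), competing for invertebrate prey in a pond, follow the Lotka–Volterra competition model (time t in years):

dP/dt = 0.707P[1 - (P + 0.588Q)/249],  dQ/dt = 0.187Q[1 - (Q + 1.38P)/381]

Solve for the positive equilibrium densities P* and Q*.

P* ≈ 132, Q* ≈ 198

Setting both brackets to zero gives the nullclines P + 0.588Q = 249 and 1.38P + Q = 381.
Substituting Q = 381 - 1.38P into the first: P(1 - 0.588·1.38) = 249 - 0.588·381.
So P* = 25/0.189 = 132, and then Q* = 381 - 1.38·132 = 198.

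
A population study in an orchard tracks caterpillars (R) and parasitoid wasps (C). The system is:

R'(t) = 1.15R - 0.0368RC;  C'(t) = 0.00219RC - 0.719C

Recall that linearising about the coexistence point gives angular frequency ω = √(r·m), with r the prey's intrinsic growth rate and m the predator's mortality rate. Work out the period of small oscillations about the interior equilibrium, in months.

T ≈ 6.91 months

Here r = 1.15 and m = 0.719, so r·m = 0.827.
ω = √0.827 = 0.909 per month, hence T = 2π/ω ≈ 6.91 months.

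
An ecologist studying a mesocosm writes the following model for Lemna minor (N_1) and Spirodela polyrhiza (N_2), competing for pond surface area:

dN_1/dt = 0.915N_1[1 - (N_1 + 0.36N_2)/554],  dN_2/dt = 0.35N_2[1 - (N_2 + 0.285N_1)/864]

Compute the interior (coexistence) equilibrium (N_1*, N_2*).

N_1* ≈ 271, N_2* ≈ 787

Setting both brackets to zero gives the nullclines N_1 + 0.36N_2 = 554 and 0.285N_1 + N_2 = 864.
Substituting N_2 = 864 - 0.285N_1 into the first: N_1(1 - 0.36·0.285) = 554 - 0.36·864.
So N_1* = 243/0.897 = 271, and then N_2* = 864 - 0.285·271 = 787.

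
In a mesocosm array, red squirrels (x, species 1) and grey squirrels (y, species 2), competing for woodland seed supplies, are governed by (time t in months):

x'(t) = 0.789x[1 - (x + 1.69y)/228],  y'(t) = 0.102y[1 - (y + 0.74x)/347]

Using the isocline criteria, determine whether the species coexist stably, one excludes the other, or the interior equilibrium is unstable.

Compare the nullcline intercepts: K1/α12 = 228/1.69 = 135 < K2 = 347; K2/α21 = 347/0.74 = 469 > K1 = 228.
Since the inequalities point opposite ways, species 2 can invade but species 1 cannot.

species 2 excludes species 1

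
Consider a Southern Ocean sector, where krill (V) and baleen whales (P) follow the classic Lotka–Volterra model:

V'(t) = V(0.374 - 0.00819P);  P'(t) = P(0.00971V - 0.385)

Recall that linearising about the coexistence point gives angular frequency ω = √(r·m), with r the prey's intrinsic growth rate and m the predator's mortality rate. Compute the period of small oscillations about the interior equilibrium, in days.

T ≈ 16.6 days

Here r = 0.374 and m = 0.385, so r·m = 0.144.
ω = √0.144 = 0.379 per day, hence T = 2π/ω ≈ 16.6 days.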